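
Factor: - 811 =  - 811^1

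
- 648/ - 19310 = 324/9655 = 0.03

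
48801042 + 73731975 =122533017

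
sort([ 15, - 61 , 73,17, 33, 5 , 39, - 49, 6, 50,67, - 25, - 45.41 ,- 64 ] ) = [-64, - 61, - 49, - 45.41, - 25, 5,6,15,17, 33, 39, 50, 67,73 ]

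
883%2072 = 883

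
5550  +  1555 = 7105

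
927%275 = 102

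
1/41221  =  1/41221 =0.00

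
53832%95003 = 53832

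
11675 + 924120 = 935795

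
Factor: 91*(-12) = -1092  =  -2^2 * 3^1*7^1*13^1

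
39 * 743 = 28977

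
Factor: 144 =2^4*3^2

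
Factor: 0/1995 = 0^1 = 0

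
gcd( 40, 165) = 5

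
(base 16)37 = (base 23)29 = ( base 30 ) 1P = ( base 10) 55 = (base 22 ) 2B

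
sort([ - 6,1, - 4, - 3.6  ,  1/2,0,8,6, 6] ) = [ - 6, - 4, - 3.6, 0,1/2 , 1, 6, 6,8]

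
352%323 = 29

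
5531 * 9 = 49779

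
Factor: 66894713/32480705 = 5^ ( - 1)*43^1*271^( - 1 ) * 23971^( - 1)*1555691^1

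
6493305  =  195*33299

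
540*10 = 5400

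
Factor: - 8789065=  - 5^1*1757813^1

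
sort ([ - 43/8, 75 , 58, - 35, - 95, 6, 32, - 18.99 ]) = [ -95, - 35,  -  18.99, - 43/8,6,32, 58, 75]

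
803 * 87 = 69861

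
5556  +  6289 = 11845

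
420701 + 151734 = 572435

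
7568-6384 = 1184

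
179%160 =19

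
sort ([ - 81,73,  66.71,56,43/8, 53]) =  [ - 81,  43/8,53,56,66.71, 73]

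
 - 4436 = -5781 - -1345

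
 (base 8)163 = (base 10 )115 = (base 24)4j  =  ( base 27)47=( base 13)8b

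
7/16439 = 7/16439 = 0.00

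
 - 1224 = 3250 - 4474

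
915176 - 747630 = 167546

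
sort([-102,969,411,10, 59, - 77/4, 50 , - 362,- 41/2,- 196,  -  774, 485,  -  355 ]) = [ - 774, - 362,-355,- 196, - 102 , - 41/2, - 77/4,10, 50,59 , 411,  485, 969]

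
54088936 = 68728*787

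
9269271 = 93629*99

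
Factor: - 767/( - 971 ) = 13^1*59^1*971^ ( - 1) 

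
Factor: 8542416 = 2^4*3^1*177967^1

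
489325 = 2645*185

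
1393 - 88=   1305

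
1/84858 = 1/84858 = 0.00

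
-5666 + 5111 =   -  555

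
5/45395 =1/9079 =0.00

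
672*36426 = 24478272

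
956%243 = 227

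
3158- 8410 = - 5252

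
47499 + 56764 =104263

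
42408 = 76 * 558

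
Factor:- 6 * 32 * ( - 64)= 2^12 * 3^1 = 12288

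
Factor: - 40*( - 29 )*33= 38280  =  2^3*3^1*5^1*11^1*29^1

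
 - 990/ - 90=11/1=11.00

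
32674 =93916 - 61242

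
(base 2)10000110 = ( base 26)54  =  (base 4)2012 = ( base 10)134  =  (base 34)3w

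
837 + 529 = 1366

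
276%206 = 70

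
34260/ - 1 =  - 34260 + 0/1 = - 34260.00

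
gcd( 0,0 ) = 0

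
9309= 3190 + 6119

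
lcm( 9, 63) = 63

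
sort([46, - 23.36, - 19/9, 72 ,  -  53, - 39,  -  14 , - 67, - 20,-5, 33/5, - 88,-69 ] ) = [ - 88 , - 69, - 67, - 53,  -  39, - 23.36, - 20, - 14 , -5, - 19/9, 33/5,46,  72] 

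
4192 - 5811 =  -  1619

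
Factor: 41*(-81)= - 3^4*41^1 = -3321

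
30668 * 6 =184008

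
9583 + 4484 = 14067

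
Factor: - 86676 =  - 2^2*3^1* 31^1 * 233^1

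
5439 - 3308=2131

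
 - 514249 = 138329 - 652578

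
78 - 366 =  - 288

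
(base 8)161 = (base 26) 49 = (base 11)a3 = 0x71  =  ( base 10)113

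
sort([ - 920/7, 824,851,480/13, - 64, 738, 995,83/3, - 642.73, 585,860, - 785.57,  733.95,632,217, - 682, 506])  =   [ - 785.57, - 682, - 642.73, - 920/7, - 64,83/3,  480/13,217,  506,585,632, 733.95,  738,  824, 851,  860,995 ]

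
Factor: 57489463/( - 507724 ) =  - 2^(-2) * 7^( - 1 )*1103^1*18133^(-1) * 52121^1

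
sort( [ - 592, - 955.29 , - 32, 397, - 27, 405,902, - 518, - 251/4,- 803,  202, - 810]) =[ - 955.29,- 810, - 803, - 592, - 518, - 251/4,  -  32 , - 27, 202, 397 , 405, 902 ] 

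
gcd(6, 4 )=2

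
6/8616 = 1/1436 = 0.00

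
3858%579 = 384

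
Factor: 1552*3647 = 5660144 = 2^4 * 7^1*97^1 * 521^1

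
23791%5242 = 2823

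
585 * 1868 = 1092780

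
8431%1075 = 906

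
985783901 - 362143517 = 623640384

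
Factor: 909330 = 2^1*3^1 * 5^1*17^1* 1783^1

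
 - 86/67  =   - 86/67=- 1.28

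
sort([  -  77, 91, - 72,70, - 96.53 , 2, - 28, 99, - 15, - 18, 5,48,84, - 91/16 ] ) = [ - 96.53, - 77, - 72, - 28  , - 18,-15, - 91/16,2,5,48,70,  84,  91,99 ] 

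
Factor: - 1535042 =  - 2^1*767521^1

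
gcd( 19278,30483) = 27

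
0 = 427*0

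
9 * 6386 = 57474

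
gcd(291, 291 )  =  291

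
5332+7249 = 12581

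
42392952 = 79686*532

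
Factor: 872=2^3 * 109^1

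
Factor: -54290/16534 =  - 27145/8267= - 5^1*7^ ( - 1) * 61^1*89^1*1181^ ( - 1) 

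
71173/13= 5474+11/13 = 5474.85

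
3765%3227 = 538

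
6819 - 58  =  6761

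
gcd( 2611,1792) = 7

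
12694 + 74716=87410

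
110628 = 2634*42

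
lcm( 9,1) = 9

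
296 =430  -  134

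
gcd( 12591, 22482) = 9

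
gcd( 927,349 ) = 1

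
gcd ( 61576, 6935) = 1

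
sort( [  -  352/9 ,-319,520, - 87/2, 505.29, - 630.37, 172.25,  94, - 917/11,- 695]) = [  -  695, - 630.37,-319, - 917/11, - 87/2, - 352/9, 94,172.25,505.29, 520] 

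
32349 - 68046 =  - 35697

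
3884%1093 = 605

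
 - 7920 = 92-8012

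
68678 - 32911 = 35767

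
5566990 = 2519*2210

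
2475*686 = 1697850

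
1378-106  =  1272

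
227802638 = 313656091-85853453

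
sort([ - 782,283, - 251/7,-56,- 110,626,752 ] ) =[- 782, - 110, - 56, - 251/7,283 , 626 , 752] 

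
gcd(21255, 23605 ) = 5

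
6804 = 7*972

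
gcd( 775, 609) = 1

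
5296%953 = 531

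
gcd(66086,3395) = 1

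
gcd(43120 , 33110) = 770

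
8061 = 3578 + 4483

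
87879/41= 2143+16/41= 2143.39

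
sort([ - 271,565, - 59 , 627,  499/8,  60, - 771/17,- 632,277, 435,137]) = [  -  632,  -  271,-59, - 771/17,60,  499/8, 137, 277,435,565,627]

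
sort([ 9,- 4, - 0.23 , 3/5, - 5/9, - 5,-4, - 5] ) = [  -  5, - 5,-4, - 4, - 5/9, - 0.23, 3/5, 9 ] 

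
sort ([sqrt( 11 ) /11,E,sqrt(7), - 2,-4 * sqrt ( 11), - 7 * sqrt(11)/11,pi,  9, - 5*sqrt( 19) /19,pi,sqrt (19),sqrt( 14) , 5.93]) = [ - 4*sqrt(11 ),- 7*sqrt(11)/11, - 2, - 5*sqrt ( 19)/19,sqrt( 11 )/11,sqrt (7 ), E,pi,  pi,sqrt(14),sqrt(19 ),  5.93,9]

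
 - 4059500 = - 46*88250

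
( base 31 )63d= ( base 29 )6SE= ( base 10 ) 5872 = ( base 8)13360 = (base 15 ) 1B17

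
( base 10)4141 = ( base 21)984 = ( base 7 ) 15034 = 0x102d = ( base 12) 2491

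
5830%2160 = 1510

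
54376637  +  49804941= 104181578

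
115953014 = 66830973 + 49122041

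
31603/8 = 31603/8  =  3950.38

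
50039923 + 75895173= 125935096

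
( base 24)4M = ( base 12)9a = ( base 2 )1110110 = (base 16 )76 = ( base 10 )118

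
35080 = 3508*10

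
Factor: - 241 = -241^1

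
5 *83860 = 419300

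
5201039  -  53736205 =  - 48535166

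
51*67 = 3417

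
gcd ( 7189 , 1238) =1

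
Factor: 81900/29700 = 91/33=3^( - 1)*7^1*11^( - 1)*13^1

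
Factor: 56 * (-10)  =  -560=-2^4 * 5^1*7^1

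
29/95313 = 29/95313 = 0.00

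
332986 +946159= 1279145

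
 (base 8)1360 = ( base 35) lh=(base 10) 752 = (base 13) 45b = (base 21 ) 1EH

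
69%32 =5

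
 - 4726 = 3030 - 7756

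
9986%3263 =197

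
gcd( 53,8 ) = 1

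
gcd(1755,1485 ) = 135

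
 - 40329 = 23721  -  64050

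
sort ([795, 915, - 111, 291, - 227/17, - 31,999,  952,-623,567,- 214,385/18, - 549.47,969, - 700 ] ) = [-700,  -  623, - 549.47,  -  214,- 111, - 31 , - 227/17, 385/18, 291 , 567, 795, 915, 952, 969 , 999 ] 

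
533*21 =11193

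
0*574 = 0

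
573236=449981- - 123255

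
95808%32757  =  30294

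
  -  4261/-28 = 4261/28 = 152.18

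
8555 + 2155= 10710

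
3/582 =1/194=0.01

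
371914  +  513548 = 885462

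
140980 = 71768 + 69212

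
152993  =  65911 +87082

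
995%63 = 50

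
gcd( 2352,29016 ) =24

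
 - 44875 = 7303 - 52178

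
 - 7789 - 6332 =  - 14121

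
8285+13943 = 22228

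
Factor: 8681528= 2^3*43^1*25237^1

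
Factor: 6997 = 6997^1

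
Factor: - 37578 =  - 2^1 * 3^1*6263^1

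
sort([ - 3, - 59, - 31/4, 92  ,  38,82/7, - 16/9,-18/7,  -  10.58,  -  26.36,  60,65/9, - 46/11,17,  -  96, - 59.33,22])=[ - 96, - 59.33, - 59, - 26.36,  -  10.58,-31/4,  -  46/11,-3, - 18/7, - 16/9,65/9, 82/7,17,22, 38,60,  92] 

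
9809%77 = 30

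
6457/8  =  807 + 1/8 = 807.12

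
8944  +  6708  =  15652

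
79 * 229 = 18091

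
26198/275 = 95 + 73/275 = 95.27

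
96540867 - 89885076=6655791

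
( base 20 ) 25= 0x2d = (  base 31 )1E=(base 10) 45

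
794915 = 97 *8195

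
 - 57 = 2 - 59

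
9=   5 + 4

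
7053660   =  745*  9468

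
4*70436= 281744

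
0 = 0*64518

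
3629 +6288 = 9917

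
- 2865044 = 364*( - 7871 )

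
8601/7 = 8601/7=1228.71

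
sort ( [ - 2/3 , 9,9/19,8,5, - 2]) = [ - 2, - 2/3,9/19,5, 8, 9] 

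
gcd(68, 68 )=68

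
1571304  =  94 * 16716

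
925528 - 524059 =401469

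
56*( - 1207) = - 67592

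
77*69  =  5313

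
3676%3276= 400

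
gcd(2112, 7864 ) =8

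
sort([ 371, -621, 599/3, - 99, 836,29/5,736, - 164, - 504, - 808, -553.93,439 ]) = [ - 808,- 621,- 553.93, -504,-164,-99, 29/5 , 599/3,371, 439 , 736,836]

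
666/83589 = 222/27863 = 0.01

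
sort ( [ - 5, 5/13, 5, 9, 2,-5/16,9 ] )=[-5, - 5/16,5/13, 2,  5, 9,  9]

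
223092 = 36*6197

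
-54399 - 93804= - 148203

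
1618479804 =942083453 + 676396351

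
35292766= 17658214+17634552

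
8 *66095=528760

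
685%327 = 31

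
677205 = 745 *909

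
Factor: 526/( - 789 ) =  - 2^1*3^ ( - 1 ) = - 2/3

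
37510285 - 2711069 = 34799216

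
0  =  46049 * 0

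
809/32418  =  809/32418 = 0.02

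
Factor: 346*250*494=2^3*5^3*13^1*19^1*173^1 = 42731000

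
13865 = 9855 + 4010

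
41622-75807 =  -34185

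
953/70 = 953/70=13.61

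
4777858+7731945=12509803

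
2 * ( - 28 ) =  - 56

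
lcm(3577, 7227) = 354123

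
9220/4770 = 1+445/477 = 1.93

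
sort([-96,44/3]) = [ - 96,44/3]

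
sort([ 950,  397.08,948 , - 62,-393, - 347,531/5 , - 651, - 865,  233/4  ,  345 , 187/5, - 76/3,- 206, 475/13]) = [ - 865, - 651, - 393 , - 347, - 206, - 62, - 76/3,475/13,187/5, 233/4,  531/5, 345,  397.08 , 948,950 ]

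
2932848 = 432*6789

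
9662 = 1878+7784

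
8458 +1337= 9795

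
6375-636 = 5739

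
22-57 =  - 35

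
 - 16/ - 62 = 8/31 = 0.26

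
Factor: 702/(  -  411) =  - 2^1*3^2*13^1 *137^( - 1)= - 234/137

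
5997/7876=5997/7876 = 0.76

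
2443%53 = 5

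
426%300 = 126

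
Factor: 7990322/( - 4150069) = - 2^1*7^ (-1) * 11^(-1)*53897^( - 1)*3995161^1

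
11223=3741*3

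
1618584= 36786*44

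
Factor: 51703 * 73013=3774991139  =  149^1*347^1*73013^1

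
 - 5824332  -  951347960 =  - 957172292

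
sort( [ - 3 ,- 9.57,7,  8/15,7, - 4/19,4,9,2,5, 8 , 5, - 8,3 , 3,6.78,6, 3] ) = [-9.57, - 8, - 3, -4/19,  8/15, 2  ,  3,3, 3, 4,5,5,6,6.78,7, 7,8, 9] 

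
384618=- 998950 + 1383568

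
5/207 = 5/207 = 0.02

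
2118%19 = 9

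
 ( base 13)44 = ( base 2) 111000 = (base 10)56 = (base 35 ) 1l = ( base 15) 3b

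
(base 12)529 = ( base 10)753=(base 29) ps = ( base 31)o9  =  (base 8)1361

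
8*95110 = 760880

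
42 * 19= 798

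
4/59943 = 4/59943 = 0.00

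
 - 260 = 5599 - 5859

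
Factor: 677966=2^1 * 257^1*1319^1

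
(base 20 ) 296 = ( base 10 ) 986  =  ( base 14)506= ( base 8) 1732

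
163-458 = -295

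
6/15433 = 6/15433  =  0.00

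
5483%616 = 555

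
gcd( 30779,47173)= 7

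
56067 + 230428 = 286495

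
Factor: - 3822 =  - 2^1*3^1*7^2*13^1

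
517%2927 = 517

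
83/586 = 83/586 = 0.14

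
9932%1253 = 1161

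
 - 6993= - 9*777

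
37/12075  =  37/12075 = 0.00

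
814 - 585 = 229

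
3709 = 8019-4310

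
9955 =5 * 1991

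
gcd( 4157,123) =1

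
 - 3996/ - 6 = 666/1 =666.00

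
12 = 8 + 4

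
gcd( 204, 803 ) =1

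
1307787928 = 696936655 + 610851273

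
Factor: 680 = 2^3*5^1*17^1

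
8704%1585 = 779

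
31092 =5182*6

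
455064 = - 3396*(- 134)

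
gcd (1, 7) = 1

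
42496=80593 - 38097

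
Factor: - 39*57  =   - 2223 = - 3^2 *13^1*19^1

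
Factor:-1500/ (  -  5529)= 2^2 *5^3*19^( - 1 )*97^(  -  1) = 500/1843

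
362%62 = 52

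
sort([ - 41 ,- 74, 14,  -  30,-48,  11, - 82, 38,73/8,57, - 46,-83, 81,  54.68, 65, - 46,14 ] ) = [ - 83,-82, - 74, - 48,  -  46, - 46, - 41,  -  30,73/8,  11 , 14,14, 38,54.68, 57, 65,81]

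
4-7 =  - 3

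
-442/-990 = 221/495 = 0.45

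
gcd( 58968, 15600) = 312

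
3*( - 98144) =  - 294432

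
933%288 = 69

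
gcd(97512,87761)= 1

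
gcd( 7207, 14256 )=1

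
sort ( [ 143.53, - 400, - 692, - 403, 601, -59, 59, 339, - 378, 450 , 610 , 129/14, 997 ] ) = [  -  692, - 403, - 400, - 378, - 59,129/14,59, 143.53 , 339, 450 , 601,  610,  997 ] 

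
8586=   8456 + 130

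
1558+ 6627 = 8185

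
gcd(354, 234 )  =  6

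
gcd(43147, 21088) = 1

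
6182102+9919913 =16102015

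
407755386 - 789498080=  - 381742694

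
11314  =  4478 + 6836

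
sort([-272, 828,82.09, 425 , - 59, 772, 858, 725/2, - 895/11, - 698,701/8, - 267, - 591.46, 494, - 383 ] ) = [ - 698,  -  591.46,-383, - 272, - 267,-895/11,-59,82.09,701/8, 725/2, 425 , 494,772, 828,  858]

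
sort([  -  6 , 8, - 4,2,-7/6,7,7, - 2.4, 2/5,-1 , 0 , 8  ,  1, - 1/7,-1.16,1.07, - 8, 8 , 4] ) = [ - 8,  -  6, - 4, - 2.4, - 7/6, - 1.16,  -  1, - 1/7,0, 2/5,1, 1.07,2,4, 7,  7,8,8,8 ]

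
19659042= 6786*2897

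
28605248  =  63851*448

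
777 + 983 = 1760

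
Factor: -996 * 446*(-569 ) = 252758904  =  2^3*3^1*83^1 * 223^1 * 569^1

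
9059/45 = 201 + 14/45 = 201.31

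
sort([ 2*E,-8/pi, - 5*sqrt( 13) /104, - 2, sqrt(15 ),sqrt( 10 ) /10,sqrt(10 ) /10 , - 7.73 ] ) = [ - 7.73, - 8/pi, - 2, - 5*sqrt (13 ) /104, sqrt( 10) /10,sqrt ( 10 )/10, sqrt( 15), 2 * E ] 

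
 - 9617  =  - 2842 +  - 6775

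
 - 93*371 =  - 34503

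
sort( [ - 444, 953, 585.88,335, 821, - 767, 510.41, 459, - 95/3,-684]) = [-767,  -  684, - 444, - 95/3,335, 459,  510.41, 585.88,821, 953]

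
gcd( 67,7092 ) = 1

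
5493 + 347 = 5840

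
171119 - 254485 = - 83366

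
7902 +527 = 8429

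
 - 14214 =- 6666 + - 7548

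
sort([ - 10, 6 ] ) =[ -10,6]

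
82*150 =12300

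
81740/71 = 1151 + 19/71 = 1151.27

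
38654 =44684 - 6030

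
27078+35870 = 62948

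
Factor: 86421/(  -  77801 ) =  - 3^1*28807^1 *77801^( - 1)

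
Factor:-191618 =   -  2^1  *7^1 *13687^1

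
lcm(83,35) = 2905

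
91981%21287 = 6833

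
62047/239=259 +146/239 = 259.61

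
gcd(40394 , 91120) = 2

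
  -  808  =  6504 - 7312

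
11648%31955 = 11648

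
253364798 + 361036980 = 614401778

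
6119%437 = 1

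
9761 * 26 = 253786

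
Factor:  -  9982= - 2^1*7^1 * 23^1*31^1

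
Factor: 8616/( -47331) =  - 2^3*3^ ( - 2) *359^1*1753^( - 1) = -2872/15777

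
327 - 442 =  - 115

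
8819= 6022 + 2797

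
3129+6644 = 9773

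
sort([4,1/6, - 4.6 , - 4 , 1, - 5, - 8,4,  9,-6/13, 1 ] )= [ - 8, - 5, - 4.6 ,- 4, - 6/13,1/6, 1  ,  1,4,4, 9 ] 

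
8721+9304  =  18025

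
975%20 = 15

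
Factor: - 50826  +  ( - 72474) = - 123300 = - 2^2*3^2*5^2*137^1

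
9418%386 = 154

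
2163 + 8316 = 10479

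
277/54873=277/54873  =  0.01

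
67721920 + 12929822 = 80651742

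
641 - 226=415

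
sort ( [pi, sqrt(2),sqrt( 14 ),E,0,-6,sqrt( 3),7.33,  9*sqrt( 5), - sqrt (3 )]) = [-6, - sqrt( 3),0, sqrt(2), sqrt(3),E,pi,sqrt (14),7.33,9*sqrt( 5) ] 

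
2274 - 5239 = - 2965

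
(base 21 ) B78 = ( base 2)1001110001110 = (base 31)56f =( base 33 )4JN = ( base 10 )5006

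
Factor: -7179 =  - 3^1*2393^1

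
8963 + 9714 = 18677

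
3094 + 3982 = 7076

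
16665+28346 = 45011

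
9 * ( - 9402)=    - 84618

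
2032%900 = 232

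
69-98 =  - 29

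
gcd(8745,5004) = 3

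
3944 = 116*34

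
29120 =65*448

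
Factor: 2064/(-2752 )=  -  3/4 = -2^(-2)*3^1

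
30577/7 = 4368 + 1/7 = 4368.14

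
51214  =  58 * 883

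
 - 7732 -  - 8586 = 854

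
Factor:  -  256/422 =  - 128/211 = -2^7*211^( - 1 )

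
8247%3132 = 1983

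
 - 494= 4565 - 5059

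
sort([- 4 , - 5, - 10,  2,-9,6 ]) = [  -  10, - 9,-5,-4,2,6 ]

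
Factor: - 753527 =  - 753527^1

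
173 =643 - 470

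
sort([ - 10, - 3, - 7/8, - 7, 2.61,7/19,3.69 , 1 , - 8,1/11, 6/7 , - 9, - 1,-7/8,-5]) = [ - 10, - 9, - 8, - 7, - 5,-3, - 1,-7/8,-7/8,1/11,7/19, 6/7, 1, 2.61 , 3.69 ] 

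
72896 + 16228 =89124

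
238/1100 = 119/550 = 0.22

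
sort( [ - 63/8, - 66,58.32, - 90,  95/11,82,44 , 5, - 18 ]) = [- 90, - 66, -18, - 63/8,5, 95/11,44, 58.32, 82] 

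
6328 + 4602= 10930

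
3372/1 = 3372 = 3372.00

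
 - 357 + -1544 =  - 1901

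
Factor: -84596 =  - 2^2* 21149^1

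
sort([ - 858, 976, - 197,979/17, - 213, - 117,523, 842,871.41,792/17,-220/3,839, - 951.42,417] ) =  [ - 951.42, - 858, - 213, - 197, - 117, - 220/3,792/17,979/17, 417,523, 839 , 842 , 871.41,976] 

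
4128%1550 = 1028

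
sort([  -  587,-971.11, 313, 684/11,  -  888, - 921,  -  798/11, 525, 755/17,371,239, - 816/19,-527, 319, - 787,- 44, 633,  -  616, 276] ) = [-971.11, - 921,- 888, - 787,-616,-587, - 527,- 798/11,-44,  -  816/19, 755/17, 684/11, 239, 276 , 313,  319, 371, 525, 633]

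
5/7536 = 5/7536 = 0.00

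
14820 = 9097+5723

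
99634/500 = 49817/250 = 199.27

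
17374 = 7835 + 9539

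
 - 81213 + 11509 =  - 69704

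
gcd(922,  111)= 1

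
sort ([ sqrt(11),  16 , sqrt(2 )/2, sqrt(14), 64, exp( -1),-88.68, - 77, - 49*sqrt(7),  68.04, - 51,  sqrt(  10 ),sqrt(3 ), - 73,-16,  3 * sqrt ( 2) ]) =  [ - 49*sqrt( 7), - 88.68 ,  -  77, - 73, - 51, - 16,exp( - 1),sqrt( 2) /2,sqrt(3 ),sqrt(10)  ,  sqrt(11 ), sqrt(14),  3*sqrt(  2),  16,64, 68.04]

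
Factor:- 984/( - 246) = 2^2 =4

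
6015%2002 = 9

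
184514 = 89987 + 94527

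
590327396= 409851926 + 180475470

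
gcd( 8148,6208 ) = 388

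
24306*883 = 21462198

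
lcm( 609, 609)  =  609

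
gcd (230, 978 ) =2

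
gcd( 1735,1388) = 347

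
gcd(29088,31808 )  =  32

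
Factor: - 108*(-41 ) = 2^2 *3^3 * 41^1 =4428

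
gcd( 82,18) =2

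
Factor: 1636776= 2^3*3^2*127^1*179^1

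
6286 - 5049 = 1237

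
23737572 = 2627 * 9036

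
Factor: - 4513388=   -  2^2*  11^1*67^1 * 1531^1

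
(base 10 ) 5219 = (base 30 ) 5NT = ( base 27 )748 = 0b1010001100011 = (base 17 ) 1110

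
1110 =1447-337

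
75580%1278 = 178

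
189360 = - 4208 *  ( - 45)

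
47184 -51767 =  - 4583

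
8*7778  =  62224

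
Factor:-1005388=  - 2^2*251347^1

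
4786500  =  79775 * 60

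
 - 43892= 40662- 84554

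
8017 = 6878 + 1139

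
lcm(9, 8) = 72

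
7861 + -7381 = 480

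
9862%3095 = 577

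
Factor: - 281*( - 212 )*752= 44798144  =  2^6*47^1*53^1 * 281^1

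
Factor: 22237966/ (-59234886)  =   - 11118983/29617443=- 3^( - 2)*43^1*258581^1*3290827^( - 1)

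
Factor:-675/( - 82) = 2^( - 1)*3^3*5^2*41^( - 1)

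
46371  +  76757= 123128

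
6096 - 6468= - 372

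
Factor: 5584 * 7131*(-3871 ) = -2^4*3^1*7^2*79^1*349^1*2377^1 = -154141299984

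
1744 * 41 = 71504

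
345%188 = 157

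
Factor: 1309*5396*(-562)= -3969610568 = - 2^3*7^1* 11^1*17^1*19^1 * 71^1  *  281^1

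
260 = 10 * 26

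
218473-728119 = -509646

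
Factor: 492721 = 492721^1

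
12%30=12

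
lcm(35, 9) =315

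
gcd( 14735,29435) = 35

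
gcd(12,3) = 3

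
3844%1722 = 400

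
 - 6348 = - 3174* 2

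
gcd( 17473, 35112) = 1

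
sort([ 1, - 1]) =[-1, 1 ]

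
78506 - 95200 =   -  16694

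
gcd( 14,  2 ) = 2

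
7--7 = 14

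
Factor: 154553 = 7^1*22079^1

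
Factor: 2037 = 3^1*7^1*97^1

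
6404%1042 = 152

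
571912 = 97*5896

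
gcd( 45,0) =45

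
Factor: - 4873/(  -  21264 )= 11/48 = 2^( - 4 )* 3^( - 1 )*11^1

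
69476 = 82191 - 12715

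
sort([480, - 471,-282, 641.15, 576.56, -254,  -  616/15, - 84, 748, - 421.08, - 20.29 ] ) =[ - 471, - 421.08,-282,  -  254, - 84, - 616/15, - 20.29, 480, 576.56,641.15,  748 ]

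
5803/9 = 644 + 7/9 = 644.78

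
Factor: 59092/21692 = 79/29 = 29^( - 1)*79^1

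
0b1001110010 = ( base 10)626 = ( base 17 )22E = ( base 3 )212012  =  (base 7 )1553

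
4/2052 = 1/513 = 0.00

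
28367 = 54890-26523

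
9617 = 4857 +4760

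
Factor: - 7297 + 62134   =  54837 = 3^4*677^1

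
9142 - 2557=6585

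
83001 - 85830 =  - 2829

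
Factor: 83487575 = 5^2*3339503^1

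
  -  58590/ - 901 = 58590/901  =  65.03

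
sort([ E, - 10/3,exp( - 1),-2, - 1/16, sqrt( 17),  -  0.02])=[ - 10/3, - 2, - 1/16, - 0.02, exp( - 1),E,sqrt(17)] 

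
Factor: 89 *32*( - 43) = - 2^5*43^1*89^1 = - 122464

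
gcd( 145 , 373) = 1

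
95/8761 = 95/8761  =  0.01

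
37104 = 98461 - 61357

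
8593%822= 373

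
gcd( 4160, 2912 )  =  416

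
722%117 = 20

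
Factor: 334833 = 3^1 *111611^1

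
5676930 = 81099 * 70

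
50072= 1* 50072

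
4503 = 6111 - 1608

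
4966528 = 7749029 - 2782501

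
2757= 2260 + 497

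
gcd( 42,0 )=42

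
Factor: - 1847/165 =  - 3^(-1) * 5^(-1) * 11^(-1)*1847^1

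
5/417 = 5/417=0.01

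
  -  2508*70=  - 175560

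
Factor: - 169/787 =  - 13^2*787^( -1)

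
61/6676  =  61/6676 = 0.01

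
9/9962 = 9/9962 =0.00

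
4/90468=1/22617=0.00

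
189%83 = 23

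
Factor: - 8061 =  - 3^1*2687^1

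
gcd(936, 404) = 4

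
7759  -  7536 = 223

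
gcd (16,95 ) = 1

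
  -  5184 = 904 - 6088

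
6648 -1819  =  4829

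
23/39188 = 23/39188 = 0.00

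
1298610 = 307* 4230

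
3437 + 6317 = 9754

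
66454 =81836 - 15382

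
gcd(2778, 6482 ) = 926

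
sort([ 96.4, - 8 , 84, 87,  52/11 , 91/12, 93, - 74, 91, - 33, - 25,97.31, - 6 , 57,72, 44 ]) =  [ - 74, - 33, - 25, - 8, -6, 52/11,91/12,44,57,  72,84 , 87, 91,93,  96.4, 97.31 ] 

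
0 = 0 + 0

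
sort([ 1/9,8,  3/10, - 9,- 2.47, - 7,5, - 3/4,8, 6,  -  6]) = [ - 9, - 7,-6, - 2.47,-3/4 , 1/9,3/10, 5 , 6 , 8,8]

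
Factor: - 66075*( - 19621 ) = 1296457575= 3^1*5^2*7^1*881^1*2803^1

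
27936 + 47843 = 75779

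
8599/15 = 573 + 4/15  =  573.27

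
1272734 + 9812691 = 11085425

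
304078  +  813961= 1118039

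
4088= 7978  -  3890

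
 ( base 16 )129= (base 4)10221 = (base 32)99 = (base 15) 14C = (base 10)297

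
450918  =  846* 533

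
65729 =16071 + 49658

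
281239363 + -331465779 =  - 50226416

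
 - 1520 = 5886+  - 7406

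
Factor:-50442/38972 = -2^( - 1)*3^1*7^1*1201^1*9743^(-1) = -25221/19486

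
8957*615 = 5508555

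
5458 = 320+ 5138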